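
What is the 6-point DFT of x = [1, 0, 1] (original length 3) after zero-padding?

Original 3-point DFT: [2, 0.5000+0.8660i, 0.5000-0.8660i]
Zero-padded 6-point DFT provides frequency interpolation.

DFT_6([x, 0, ...]) = [2, 0.5000-0.8660i, 0.5000+0.8660i, 2, 0.5000-0.8660i, 0.5000+0.8660i]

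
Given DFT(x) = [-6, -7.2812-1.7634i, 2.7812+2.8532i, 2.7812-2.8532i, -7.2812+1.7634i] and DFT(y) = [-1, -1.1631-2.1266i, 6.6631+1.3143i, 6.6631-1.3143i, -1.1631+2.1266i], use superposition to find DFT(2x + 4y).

By linearity: DFT(2x + 4y) = 2·DFT(x) + 4·DFT(y)
= 2·[-6, -7.2812-1.7634i, 2.7812+2.8532i, 2.7812-2.8532i, -7.2812+1.7634i] + 4·[-1, -1.1631-2.1266i, 6.6631+1.3143i, 6.6631-1.3143i, -1.1631+2.1266i]

Computing element-wise:
Z[0] = 2·(-6) + 4·(-1) = -16
Z[1] = 2·(-7.2812-1.7634i) + 4·(-1.1631-2.1266i) = -19.2148-12.0332i
Z[2] = 2·(2.7812+2.8532i) + 4·(6.6631+1.3143i) = 32.2148+10.9636i
Z[3] = 2·(2.7812-2.8532i) + 4·(6.6631-1.3143i) = 32.2148-10.9636i
Z[4] = 2·(-7.2812+1.7634i) + 4·(-1.1631+2.1266i) = -19.2148+12.0332i

DFT(2x + 4y) = 2·X + 4·Y = [-16, -19.2148-12.0332i, 32.2148+10.9636i, 32.2148-10.9636i, -19.2148+12.0332i]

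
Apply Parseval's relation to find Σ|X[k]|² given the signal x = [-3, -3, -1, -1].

Parseval: Σ|x[n]|² = (1/N)Σ|X[k]|², so Σ|X[k]|² = N·Σ|x[n]|² = 4·20.0000

Σ|X[k]|² = N·Σ|x[n]|² = 4·20.0000 = 80.0000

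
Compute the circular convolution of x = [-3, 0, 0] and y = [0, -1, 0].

(x ⊛ y)[n] = Σ(m=0 to 2) x[m] · y[(n-m) mod 3]

Computing each output sample:
(x ⊛ y)[0] = 0
(x ⊛ y)[1] = 3
(x ⊛ y)[2] = 0

x ⊛ y = [0, 3, 0]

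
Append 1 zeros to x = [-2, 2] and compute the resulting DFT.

Original 2-point DFT: [0, -4]
Zero-padded 3-point DFT provides frequency interpolation.

DFT_3([x, 0, ...]) = [0, -3.0000-1.7321i, -3.0000+1.7321i]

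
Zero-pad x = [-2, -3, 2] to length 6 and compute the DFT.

Original 3-point DFT: [-3, -1.5000+4.3301i, -1.5000-4.3301i]
Zero-padded 6-point DFT provides frequency interpolation.

DFT_6([x, 0, ...]) = [-3, -4.5000+0.8660i, -1.5000+4.3301i, 3, -1.5000-4.3301i, -4.5000-0.8660i]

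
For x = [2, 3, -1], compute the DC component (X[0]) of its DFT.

X[0] = Σ(n=0 to 2) x[n] · ω_3^0 = Σ x[n]
= (2) + (3) + (-1)

X[0] = 4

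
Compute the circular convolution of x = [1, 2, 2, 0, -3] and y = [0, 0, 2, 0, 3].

(x ⊛ y)[n] = Σ(m=0 to 4) x[m] · y[(n-m) mod 5]

Computing each output sample:
(x ⊛ y)[0] = 6
(x ⊛ y)[1] = 0
(x ⊛ y)[2] = 2
(x ⊛ y)[3] = -5
(x ⊛ y)[4] = 7

x ⊛ y = [6, 0, 2, -5, 7]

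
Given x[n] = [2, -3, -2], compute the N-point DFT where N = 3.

X[k] = Σ(n=0 to 2) x[n] · ω_3^(nk)
where ω_3 = e^(-2πi/3)

Computing each X[k]:
X[0] = -3
X[1] = 4.5000+0.8660i
X[2] = 4.5000-0.8660i

X = [-3, 4.5000+0.8660i, 4.5000-0.8660i]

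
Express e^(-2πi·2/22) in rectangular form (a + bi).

ω_22^2 = e^(-2πi·2/22)
= cos(-2π·2/22) + i·sin(-2π·2/22)
= cos(-4π/22) + i·sin(-4π/22)

ω_22^2 = cos(-4π/22) + i·sin(-4π/22) = 0.8413-0.5406i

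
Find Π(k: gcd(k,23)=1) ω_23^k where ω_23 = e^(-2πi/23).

The primitive 23rd roots of unity are ω_23^k for k coprime to 23: k ∈ {1, 2, 3, 4, 5, 6, 7, 8, 9, 10, 11, 12, 13, 14, 15, 16, 17, 18, 19, 20, 21, 22}
Their product equals the constant term of the cyclotomic polynomial Φ_23(x) up to sign.
For n ≥ 3, the product of all primitive nth roots of unity is 1. (For n=1 it is 1; for n=2 it is -1.)

1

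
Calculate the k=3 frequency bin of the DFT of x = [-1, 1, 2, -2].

X[3] = Σ(n=0 to 3) x[n] · ω_4^(3n) where ω_4 = e^(-2πi/4)
= (-1)·ω_4^0 + (1)·ω_4^3 + (2)·ω_4^6 + (-2)·ω_4^9

X[3] = -3+3i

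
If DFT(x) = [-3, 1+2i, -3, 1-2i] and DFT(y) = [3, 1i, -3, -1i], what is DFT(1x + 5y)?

By linearity: DFT(1x + 5y) = 1·DFT(x) + 5·DFT(y)
= 1·[-3, 1+2i, -3, 1-2i] + 5·[3, 1i, -3, -1i]

Computing element-wise:
Z[0] = 1·(-3) + 5·(3) = 12
Z[1] = 1·(1+2i) + 5·(1i) = 1+7i
Z[2] = 1·(-3) + 5·(-3) = -18
Z[3] = 1·(1-2i) + 5·(-1i) = 1-7i

DFT(1x + 5y) = 1·X + 5·Y = [12, 1+7i, -18, 1-7i]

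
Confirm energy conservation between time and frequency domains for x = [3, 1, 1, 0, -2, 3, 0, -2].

Time domain:
Σ|x[n]|² = |3|² + |1|² + |1|² + |0|² + |-2|² + |3|² + |0|² + |-2|² = 28.0000

Frequency domain:
(1/8)Σ|X[k]|² = (1/8)(|4|² + |2.1716-1.0000i|² + |-6i|² + |7.8284+1.0000i|² + |0|² + |7.8284-1.0000i|² + |6i|² + |2.1716+1.0000i|²) = (1/8)·224.0000 = 28.0000

Both sides agree, confirming Parseval's theorem.

Σ|x[n]|² = (1/N)Σ|X[k]|² = 28.0000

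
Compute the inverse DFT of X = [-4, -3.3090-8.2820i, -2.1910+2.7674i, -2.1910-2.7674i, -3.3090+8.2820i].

x[n] = (1/5) Σ(k=0 to 4) X[k] · e^(2πikn/5)

Computing each x[n]:
x[0] = -3
x[1] = 2
x[2] = 3
x[3] = -3
x[4] = -3

x = [-3, 2, 3, -3, -3]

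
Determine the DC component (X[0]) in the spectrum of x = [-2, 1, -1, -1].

X[0] = Σ(n=0 to 3) x[n] · ω_4^0 = Σ x[n]
= (-2) + (1) + (-1) + (-1)

X[0] = -3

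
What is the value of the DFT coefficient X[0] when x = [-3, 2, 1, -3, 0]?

X[0] = Σ(n=0 to 4) x[n] · ω_5^0 = Σ x[n]
= (-3) + (2) + (1) + (-3) + (0)

X[0] = -3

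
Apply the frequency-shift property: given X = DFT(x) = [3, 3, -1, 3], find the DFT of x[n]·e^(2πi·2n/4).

Modulation property: DFT(ω_4^(-2n)·x[n]) = X[(k-2) mod 4], so circularly shift X by 2 positions.

X[k-2] = [-1, 3, 3, 3]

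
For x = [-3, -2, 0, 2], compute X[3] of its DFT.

X[3] = Σ(n=0 to 3) x[n] · ω_4^(3n) where ω_4 = e^(-2πi/4)
= (-3)·ω_4^0 + (-2)·ω_4^3 + (0)·ω_4^6 + (2)·ω_4^9

X[3] = -3-4i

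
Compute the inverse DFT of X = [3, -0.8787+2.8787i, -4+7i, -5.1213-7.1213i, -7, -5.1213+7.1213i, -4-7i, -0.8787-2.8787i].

x[n] = (1/8) Σ(k=0 to 7) X[k] · e^(2πikn/8)

Computing each x[n]:
x[0] = -3
x[1] = 1
x[2] = -2
x[3] = 3
x[4] = 0
x[5] = -2
x[6] = 3
x[7] = 3

x = [-3, 1, -2, 3, 0, -2, 3, 3]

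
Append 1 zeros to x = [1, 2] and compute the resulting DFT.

Original 2-point DFT: [3, -1]
Zero-padded 3-point DFT provides frequency interpolation.

DFT_3([x, 0, ...]) = [3, -1.7321i, 1.7321i]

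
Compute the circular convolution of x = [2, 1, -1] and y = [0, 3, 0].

(x ⊛ y)[n] = Σ(m=0 to 2) x[m] · y[(n-m) mod 3]

Computing each output sample:
(x ⊛ y)[0] = -3
(x ⊛ y)[1] = 6
(x ⊛ y)[2] = 3

x ⊛ y = [-3, 6, 3]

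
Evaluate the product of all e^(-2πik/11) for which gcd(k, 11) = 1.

The primitive 11th roots of unity are ω_11^k for k coprime to 11: k ∈ {1, 2, 3, 4, 5, 6, 7, 8, 9, 10}
Their product equals the constant term of the cyclotomic polynomial Φ_11(x) up to sign.
For n ≥ 3, the product of all primitive nth roots of unity is 1. (For n=1 it is 1; for n=2 it is -1.)

1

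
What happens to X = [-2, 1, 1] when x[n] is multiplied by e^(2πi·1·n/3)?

Modulation property: DFT(ω_3^(-1n)·x[n]) = X[(k-1) mod 3], so circularly shift X by 1 positions.

X[k-1] = [1, -2, 1]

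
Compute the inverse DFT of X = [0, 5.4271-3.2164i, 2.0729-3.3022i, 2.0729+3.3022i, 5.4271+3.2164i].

x[n] = (1/5) Σ(k=0 to 4) X[k] · e^(2πikn/5)

Computing each x[n]:
x[0] = 3
x[1] = 2
x[2] = -2
x[3] = -1
x[4] = -2

x = [3, 2, -2, -1, -2]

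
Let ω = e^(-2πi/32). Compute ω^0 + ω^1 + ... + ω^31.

Sum of all nth roots of unity equals 0 for n > 1 (geometric series with r ≠ 1).

0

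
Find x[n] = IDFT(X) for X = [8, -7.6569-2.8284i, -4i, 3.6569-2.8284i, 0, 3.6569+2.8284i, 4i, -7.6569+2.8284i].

x[n] = (1/8) Σ(k=0 to 7) X[k] · e^(2πikn/8)

Computing each x[n]:
x[0] = 0
x[1] = 1
x[2] = 1
x[3] = 3
x[4] = 2
x[5] = 3
x[6] = 1
x[7] = -3

x = [0, 1, 1, 3, 2, 3, 1, -3]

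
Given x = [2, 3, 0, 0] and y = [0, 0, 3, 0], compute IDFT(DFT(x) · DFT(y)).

(x ⊛ y)[n] = Σ(m=0 to 3) x[m] · y[(n-m) mod 4]

Computing each output sample:
(x ⊛ y)[0] = 0
(x ⊛ y)[1] = 0
(x ⊛ y)[2] = 6
(x ⊛ y)[3] = 9

x ⊛ y = [0, 0, 6, 9]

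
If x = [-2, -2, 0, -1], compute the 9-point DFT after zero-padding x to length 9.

Original 4-point DFT: [-5, -2+1i, 1, -2-1i]
Zero-padded 9-point DFT provides frequency interpolation.

DFT_9([x, 0, ...]) = [-5, -3.0321+2.1516i, -1.8473+1.1036i, -2.0000+1.7321i, 0.3794+1.5501i, 0.3794-1.5501i, -2.0000-1.7321i, -1.8473-1.1036i, -3.0321-2.1516i]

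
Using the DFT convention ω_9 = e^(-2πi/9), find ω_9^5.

ω_9^5 = e^(-2πi·5/9)
= cos(-2π·5/9) + i·sin(-2π·5/9)
= cos(-10π/9) + i·sin(-10π/9)

ω_9^5 = cos(-10π/9) + i·sin(-10π/9) = -0.9397+0.3420i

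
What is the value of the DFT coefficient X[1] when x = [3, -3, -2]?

X[1] = Σ(n=0 to 2) x[n] · ω_3^(1n) where ω_3 = e^(-2πi/3)
= (3)·ω_3^0 + (-3)·ω_3^1 + (-2)·ω_3^2

X[1] = 5.5000+0.8660i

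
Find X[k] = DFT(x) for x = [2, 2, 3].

X[k] = Σ(n=0 to 2) x[n] · ω_3^(nk)
where ω_3 = e^(-2πi/3)

Computing each X[k]:
X[0] = 7
X[1] = -0.5000+0.8660i
X[2] = -0.5000-0.8660i

X = [7, -0.5000+0.8660i, -0.5000-0.8660i]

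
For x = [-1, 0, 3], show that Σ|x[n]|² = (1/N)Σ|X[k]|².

Time domain:
Σ|x[n]|² = |-1|² + |0|² + |3|² = 10.0000

Frequency domain:
(1/3)Σ|X[k]|² = (1/3)(|2|² + |-2.5000+2.5981i|² + |-2.5000-2.5981i|²) = (1/3)·30.0000 = 10.0000

Both sides agree, confirming Parseval's theorem.

Σ|x[n]|² = (1/N)Σ|X[k]|² = 10.0000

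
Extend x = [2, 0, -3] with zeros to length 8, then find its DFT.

Original 3-point DFT: [-1, 3.5000-2.5981i, 3.5000+2.5981i]
Zero-padded 8-point DFT provides frequency interpolation.

DFT_8([x, 0, ...]) = [-1, 2+3i, 5, 2-3i, -1, 2+3i, 5, 2-3i]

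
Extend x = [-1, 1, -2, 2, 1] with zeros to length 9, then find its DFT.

Original 5-point DFT: [1, -0.3820+2.3511i, -2.6180-3.8042i, -2.6180+3.8042i, -0.3820-2.3511i]
Zero-padded 9-point DFT provides frequency interpolation.

DFT_9([x, 0, ...]) = [1, -2.5209-0.7472i, 0.8191+2.0741i, 1.0000-3.4641i, -4.2981-2.3748i, -4.2981+2.3748i, 1.0000+3.4641i, 0.8191-2.0741i, -2.5209+0.7472i]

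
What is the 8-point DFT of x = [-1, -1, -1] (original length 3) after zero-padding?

Original 3-point DFT: [-3, 0, 0]
Zero-padded 8-point DFT provides frequency interpolation.

DFT_8([x, 0, ...]) = [-3, -1.7071+1.7071i, 1i, -0.2929-0.2929i, -1, -0.2929+0.2929i, -1i, -1.7071-1.7071i]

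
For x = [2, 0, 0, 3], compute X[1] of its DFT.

X[1] = Σ(n=0 to 3) x[n] · ω_4^(1n) where ω_4 = e^(-2πi/4)
= (2)·ω_4^0 + (0)·ω_4^1 + (0)·ω_4^2 + (3)·ω_4^3

X[1] = 2+3i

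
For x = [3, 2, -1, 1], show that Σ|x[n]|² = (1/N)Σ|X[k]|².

Time domain:
Σ|x[n]|² = |3|² + |2|² + |-1|² + |1|² = 15.0000

Frequency domain:
(1/4)Σ|X[k]|² = (1/4)(|5|² + |4-1i|² + |-1|² + |4+1i|²) = (1/4)·60.0000 = 15.0000

Both sides agree, confirming Parseval's theorem.

Σ|x[n]|² = (1/N)Σ|X[k]|² = 15.0000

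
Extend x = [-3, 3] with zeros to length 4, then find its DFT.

Original 2-point DFT: [0, -6]
Zero-padded 4-point DFT provides frequency interpolation.

DFT_4([x, 0, ...]) = [0, -3-3i, -6, -3+3i]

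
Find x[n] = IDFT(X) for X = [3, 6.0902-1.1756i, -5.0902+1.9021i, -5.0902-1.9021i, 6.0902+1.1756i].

x[n] = (1/5) Σ(k=0 to 4) X[k] · e^(2πikn/5)

Computing each x[n]:
x[0] = 1
x[1] = 3
x[2] = -1
x[3] = -3
x[4] = 3

x = [1, 3, -1, -3, 3]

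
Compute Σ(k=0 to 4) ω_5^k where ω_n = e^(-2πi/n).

Sum of all nth roots of unity equals 0 for n > 1 (geometric series with r ≠ 1).

0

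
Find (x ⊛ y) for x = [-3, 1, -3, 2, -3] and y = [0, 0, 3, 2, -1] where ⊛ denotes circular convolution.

(x ⊛ y)[n] = Σ(m=0 to 4) x[m] · y[(n-m) mod 5]

Computing each output sample:
(x ⊛ y)[0] = -1
(x ⊛ y)[1] = -2
(x ⊛ y)[2] = -17
(x ⊛ y)[3] = 0
(x ⊛ y)[4] = -4

x ⊛ y = [-1, -2, -17, 0, -4]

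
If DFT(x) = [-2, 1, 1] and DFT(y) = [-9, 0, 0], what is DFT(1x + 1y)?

By linearity: DFT(1x + 1y) = 1·DFT(x) + 1·DFT(y)
= 1·[-2, 1, 1] + 1·[-9, 0, 0]

Computing element-wise:
Z[0] = 1·(-2) + 1·(-9) = -11
Z[1] = 1·(1) + 1·(0) = 1
Z[2] = 1·(1) + 1·(0) = 1

DFT(1x + 1y) = 1·X + 1·Y = [-11, 1, 1]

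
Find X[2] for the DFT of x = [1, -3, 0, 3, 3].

X[2] = Σ(n=0 to 4) x[n] · ω_5^(2n) where ω_5 = e^(-2πi/5)
= (1)·ω_5^0 + (-3)·ω_5^2 + (0)·ω_5^4 + (3)·ω_5^6 + (3)·ω_5^8

X[2] = 1.9271+0.6735i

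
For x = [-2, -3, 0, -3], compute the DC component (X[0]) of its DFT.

X[0] = Σ(n=0 to 3) x[n] · ω_4^0 = Σ x[n]
= (-2) + (-3) + (0) + (-3)

X[0] = -8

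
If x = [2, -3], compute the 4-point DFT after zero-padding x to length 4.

Original 2-point DFT: [-1, 5]
Zero-padded 4-point DFT provides frequency interpolation.

DFT_4([x, 0, ...]) = [-1, 2+3i, 5, 2-3i]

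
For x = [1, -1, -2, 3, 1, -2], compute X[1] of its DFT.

X[1] = Σ(n=0 to 5) x[n] · ω_6^(1n) where ω_6 = e^(-2πi/6)
= (1)·ω_6^0 + (-1)·ω_6^1 + (-2)·ω_6^2 + (3)·ω_6^3 + (1)·ω_6^4 + (-2)·ω_6^5

X[1] = -3.0000+1.7321i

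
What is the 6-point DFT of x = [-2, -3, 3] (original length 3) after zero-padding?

Original 3-point DFT: [-2, -2.0000+5.1962i, -2.0000-5.1962i]
Zero-padded 6-point DFT provides frequency interpolation.

DFT_6([x, 0, ...]) = [-2, -5, -2.0000+5.1962i, 4, -2.0000-5.1962i, -5]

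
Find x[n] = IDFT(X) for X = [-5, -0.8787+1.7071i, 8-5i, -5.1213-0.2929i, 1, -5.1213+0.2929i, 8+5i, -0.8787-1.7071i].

x[n] = (1/8) Σ(k=0 to 7) X[k] · e^(2πikn/8)

Computing each x[n]:
x[0] = 0
x[1] = 1
x[2] = -3
x[3] = -3
x[4] = 3
x[5] = 0
x[6] = -2
x[7] = -1

x = [0, 1, -3, -3, 3, 0, -2, -1]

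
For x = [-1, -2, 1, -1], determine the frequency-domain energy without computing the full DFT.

Parseval: Σ|x[n]|² = (1/N)Σ|X[k]|², so Σ|X[k]|² = N·Σ|x[n]|² = 4·7.0000

Σ|X[k]|² = N·Σ|x[n]|² = 4·7.0000 = 28.0000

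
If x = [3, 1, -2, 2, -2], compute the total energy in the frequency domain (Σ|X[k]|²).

Parseval: Σ|x[n]|² = (1/N)Σ|X[k]|², so Σ|X[k]|² = N·Σ|x[n]|² = 5·22.0000

Σ|X[k]|² = N·Σ|x[n]|² = 5·22.0000 = 110.0000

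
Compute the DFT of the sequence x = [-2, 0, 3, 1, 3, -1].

X[k] = Σ(n=0 to 5) x[n] · ω_6^(nk)
where ω_6 = e^(-2πi/6)

Computing each X[k]:
X[0] = 4
X[1] = -6.5000-0.8660i
X[2] = -3.5000-0.8660i
X[3] = 4
X[4] = -3.5000+0.8660i
X[5] = -6.5000+0.8660i

X = [4, -6.5000-0.8660i, -3.5000-0.8660i, 4, -3.5000+0.8660i, -6.5000+0.8660i]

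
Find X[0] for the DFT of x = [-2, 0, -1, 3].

X[0] = Σ(n=0 to 3) x[n] · ω_4^0 = Σ x[n]
= (-2) + (0) + (-1) + (3)

X[0] = 0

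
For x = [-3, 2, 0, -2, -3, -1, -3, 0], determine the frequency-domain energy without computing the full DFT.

Parseval: Σ|x[n]|² = (1/N)Σ|X[k]|², so Σ|X[k]|² = N·Σ|x[n]|² = 8·36.0000

Σ|X[k]|² = N·Σ|x[n]|² = 8·36.0000 = 288.0000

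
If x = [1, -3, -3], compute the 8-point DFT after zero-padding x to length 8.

Original 3-point DFT: [-5, 4, 4]
Zero-padded 8-point DFT provides frequency interpolation.

DFT_8([x, 0, ...]) = [-5, -1.1213+5.1213i, 4+3i, 3.1213-0.8787i, 1, 3.1213+0.8787i, 4-3i, -1.1213-5.1213i]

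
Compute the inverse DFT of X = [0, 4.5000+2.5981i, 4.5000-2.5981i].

x[n] = (1/3) Σ(k=0 to 2) X[k] · e^(2πikn/3)

Computing each x[n]:
x[0] = 3
x[1] = -3
x[2] = 0

x = [3, -3, 0]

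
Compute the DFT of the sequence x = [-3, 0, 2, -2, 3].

X[k] = Σ(n=0 to 4) x[n] · ω_5^(nk)
where ω_5 = e^(-2πi/5)

Computing each X[k]:
X[0] = 0
X[1] = -2.0729+0.5020i
X[2] = -5.4271+5.5676i
X[3] = -5.4271-5.5676i
X[4] = -2.0729-0.5020i

X = [0, -2.0729+0.5020i, -5.4271+5.5676i, -5.4271-5.5676i, -2.0729-0.5020i]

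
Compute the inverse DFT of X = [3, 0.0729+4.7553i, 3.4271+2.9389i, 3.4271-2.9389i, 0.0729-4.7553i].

x[n] = (1/5) Σ(k=0 to 4) X[k] · e^(2πikn/5)

Computing each x[n]:
x[0] = 2
x[1] = -3
x[2] = 1
x[3] = 1
x[4] = 2

x = [2, -3, 1, 1, 2]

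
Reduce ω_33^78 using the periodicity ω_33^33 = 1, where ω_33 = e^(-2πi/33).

Since ω_33^33 = 1, powers reduce modulo 33.
78 mod 33 = 12
So ω_33^78 = ω_33^12 = e^(-2πi·12/33)

ω_33^78 = ω_33^12 = -0.6549-0.7557i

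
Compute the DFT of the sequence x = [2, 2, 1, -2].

X[k] = Σ(n=0 to 3) x[n] · ω_4^(nk)
where ω_4 = e^(-2πi/4)

Computing each X[k]:
X[0] = 3
X[1] = 1-4i
X[2] = 3
X[3] = 1+4i

X = [3, 1-4i, 3, 1+4i]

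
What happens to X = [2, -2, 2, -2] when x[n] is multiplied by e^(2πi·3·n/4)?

Modulation property: DFT(ω_4^(-3n)·x[n]) = X[(k-3) mod 4], so circularly shift X by 3 positions.

X[k-3] = [-2, 2, -2, 2]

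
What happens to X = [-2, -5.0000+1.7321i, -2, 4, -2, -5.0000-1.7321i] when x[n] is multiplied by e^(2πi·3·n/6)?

Modulation property: DFT(ω_6^(-3n)·x[n]) = X[(k-3) mod 6], so circularly shift X by 3 positions.

X[k-3] = [4, -2, -5.0000-1.7321i, -2, -5.0000+1.7321i, -2]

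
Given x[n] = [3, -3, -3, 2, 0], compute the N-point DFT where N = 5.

X[k] = Σ(n=0 to 4) x[n] · ω_5^(nk)
where ω_5 = e^(-2πi/5)

Computing each X[k]:
X[0] = -1
X[1] = 2.8820+5.7921i
X[2] = 5.1180-2.9919i
X[3] = 5.1180+2.9919i
X[4] = 2.8820-5.7921i

X = [-1, 2.8820+5.7921i, 5.1180-2.9919i, 5.1180+2.9919i, 2.8820-5.7921i]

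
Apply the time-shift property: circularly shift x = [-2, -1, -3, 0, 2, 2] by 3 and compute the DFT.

Time shift by 3: X_shifted[k] = ω_6^(3k) · X[k]
Shifted x = [0, 2, 2, -2, -1, -3]

DFT(x[n-3]) = [-2, 1.0000-6.9282i, -2.0000-1.7321i, 4, -2.0000+1.7321i, 1.0000+6.9282i]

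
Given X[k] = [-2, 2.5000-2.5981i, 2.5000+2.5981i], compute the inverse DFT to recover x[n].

x[n] = (1/3) Σ(k=0 to 2) X[k] · e^(2πikn/3)

Computing each x[n]:
x[0] = 1
x[1] = 0
x[2] = -3

x = [1, 0, -3]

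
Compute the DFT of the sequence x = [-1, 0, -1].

X[k] = Σ(n=0 to 2) x[n] · ω_3^(nk)
where ω_3 = e^(-2πi/3)

Computing each X[k]:
X[0] = -2
X[1] = -0.5000-0.8660i
X[2] = -0.5000+0.8660i

X = [-2, -0.5000-0.8660i, -0.5000+0.8660i]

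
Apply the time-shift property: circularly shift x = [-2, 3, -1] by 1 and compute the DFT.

Time shift by 1: X_shifted[k] = ω_3^(1k) · X[k]
Shifted x = [-1, -2, 3]

DFT(x[n-1]) = [0, -1.5000+4.3301i, -1.5000-4.3301i]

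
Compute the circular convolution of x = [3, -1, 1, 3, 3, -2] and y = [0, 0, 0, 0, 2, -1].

(x ⊛ y)[n] = Σ(m=0 to 5) x[m] · y[(n-m) mod 6]

Computing each output sample:
(x ⊛ y)[0] = 3
(x ⊛ y)[1] = 5
(x ⊛ y)[2] = 3
(x ⊛ y)[3] = -7
(x ⊛ y)[4] = 8
(x ⊛ y)[5] = -5

x ⊛ y = [3, 5, 3, -7, 8, -5]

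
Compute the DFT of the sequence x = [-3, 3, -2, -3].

X[k] = Σ(n=0 to 3) x[n] · ω_4^(nk)
where ω_4 = e^(-2πi/4)

Computing each X[k]:
X[0] = -5
X[1] = -1-6i
X[2] = -5
X[3] = -1+6i

X = [-5, -1-6i, -5, -1+6i]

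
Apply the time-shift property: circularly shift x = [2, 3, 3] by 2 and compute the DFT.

Time shift by 2: X_shifted[k] = ω_3^(2k) · X[k]
Shifted x = [3, 3, 2]

DFT(x[n-2]) = [8, 0.5000-0.8660i, 0.5000+0.8660i]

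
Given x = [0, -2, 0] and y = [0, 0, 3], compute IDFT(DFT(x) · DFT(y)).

(x ⊛ y)[n] = Σ(m=0 to 2) x[m] · y[(n-m) mod 3]

Computing each output sample:
(x ⊛ y)[0] = -6
(x ⊛ y)[1] = 0
(x ⊛ y)[2] = 0

x ⊛ y = [-6, 0, 0]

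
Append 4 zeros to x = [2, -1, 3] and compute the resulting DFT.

Original 3-point DFT: [4, 1.0000+3.4641i, 1.0000-3.4641i]
Zero-padded 7-point DFT provides frequency interpolation.

DFT_7([x, 0, ...]) = [4, 0.7089-2.1430i, -0.4804+2.2766i, 4.7714+2.7794i, 4.7714-2.7794i, -0.4804-2.2766i, 0.7089+2.1430i]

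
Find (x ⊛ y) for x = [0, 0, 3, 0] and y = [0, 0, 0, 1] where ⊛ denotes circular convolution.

(x ⊛ y)[n] = Σ(m=0 to 3) x[m] · y[(n-m) mod 4]

Computing each output sample:
(x ⊛ y)[0] = 0
(x ⊛ y)[1] = 3
(x ⊛ y)[2] = 0
(x ⊛ y)[3] = 0

x ⊛ y = [0, 3, 0, 0]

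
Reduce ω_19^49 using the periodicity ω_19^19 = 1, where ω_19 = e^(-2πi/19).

Since ω_19^19 = 1, powers reduce modulo 19.
49 mod 19 = 11
So ω_19^49 = ω_19^11 = e^(-2πi·11/19)

ω_19^49 = ω_19^11 = -0.8795+0.4759i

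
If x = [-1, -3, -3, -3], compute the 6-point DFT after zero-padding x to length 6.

Original 4-point DFT: [-10, 2, 2, 2]
Zero-padded 6-point DFT provides frequency interpolation.

DFT_6([x, 0, ...]) = [-10, 2.0000+5.1962i, -1, 2, -1, 2.0000-5.1962i]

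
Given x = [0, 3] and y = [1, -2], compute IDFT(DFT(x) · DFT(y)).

(x ⊛ y)[n] = Σ(m=0 to 1) x[m] · y[(n-m) mod 2]

Computing each output sample:
(x ⊛ y)[0] = -6
(x ⊛ y)[1] = 3

x ⊛ y = [-6, 3]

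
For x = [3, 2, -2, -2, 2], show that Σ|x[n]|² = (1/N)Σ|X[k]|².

Time domain:
Σ|x[n]|² = |3|² + |2|² + |-2|² + |-2|² + |2|² = 25.0000

Frequency domain:
(1/5)Σ|X[k]|² = (1/5)(|3|² + |7.4721|² + |-1.4721|² + |-1.4721|² + |7.4721|²) = (1/5)·125.0000 = 25.0000

Both sides agree, confirming Parseval's theorem.

Σ|x[n]|² = (1/N)Σ|X[k]|² = 25.0000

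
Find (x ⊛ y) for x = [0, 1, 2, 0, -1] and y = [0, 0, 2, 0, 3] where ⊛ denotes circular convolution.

(x ⊛ y)[n] = Σ(m=0 to 4) x[m] · y[(n-m) mod 5]

Computing each output sample:
(x ⊛ y)[0] = 3
(x ⊛ y)[1] = 4
(x ⊛ y)[2] = 0
(x ⊛ y)[3] = -1
(x ⊛ y)[4] = 4

x ⊛ y = [3, 4, 0, -1, 4]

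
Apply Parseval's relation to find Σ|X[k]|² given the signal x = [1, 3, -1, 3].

Parseval: Σ|x[n]|² = (1/N)Σ|X[k]|², so Σ|X[k]|² = N·Σ|x[n]|² = 4·20.0000

Σ|X[k]|² = N·Σ|x[n]|² = 4·20.0000 = 80.0000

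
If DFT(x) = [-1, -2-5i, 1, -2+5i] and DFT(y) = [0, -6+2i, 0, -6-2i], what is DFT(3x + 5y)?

By linearity: DFT(3x + 5y) = 3·DFT(x) + 5·DFT(y)
= 3·[-1, -2-5i, 1, -2+5i] + 5·[0, -6+2i, 0, -6-2i]

Computing element-wise:
Z[0] = 3·(-1) + 5·(0) = -3
Z[1] = 3·(-2-5i) + 5·(-6+2i) = -36-5i
Z[2] = 3·(1) + 5·(0) = 3
Z[3] = 3·(-2+5i) + 5·(-6-2i) = -36+5i

DFT(3x + 5y) = 3·X + 5·Y = [-3, -36-5i, 3, -36+5i]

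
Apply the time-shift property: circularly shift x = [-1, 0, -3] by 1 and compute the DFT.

Time shift by 1: X_shifted[k] = ω_3^(1k) · X[k]
Shifted x = [-3, -1, 0]

DFT(x[n-1]) = [-4, -2.5000+0.8660i, -2.5000-0.8660i]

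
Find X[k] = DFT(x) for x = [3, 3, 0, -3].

X[k] = Σ(n=0 to 3) x[n] · ω_4^(nk)
where ω_4 = e^(-2πi/4)

Computing each X[k]:
X[0] = 3
X[1] = 3-6i
X[2] = 3
X[3] = 3+6i

X = [3, 3-6i, 3, 3+6i]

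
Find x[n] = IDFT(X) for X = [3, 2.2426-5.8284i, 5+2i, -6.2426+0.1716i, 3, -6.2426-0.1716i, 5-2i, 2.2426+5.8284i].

x[n] = (1/8) Σ(k=0 to 7) X[k] · e^(2πikn/8)

Computing each x[n]:
x[0] = 1
x[1] = 2
x[2] = 1
x[3] = 0
x[4] = 3
x[5] = -3
x[6] = -2
x[7] = 1

x = [1, 2, 1, 0, 3, -3, -2, 1]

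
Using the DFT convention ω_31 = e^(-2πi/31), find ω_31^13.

ω_31^13 = e^(-2πi·13/31)
= cos(-2π·13/31) + i·sin(-2π·13/31)
= cos(-26π/31) + i·sin(-26π/31)

ω_31^13 = cos(-26π/31) + i·sin(-26π/31) = -0.8743-0.4853i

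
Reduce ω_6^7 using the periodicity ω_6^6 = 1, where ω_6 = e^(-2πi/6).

Since ω_6^6 = 1, powers reduce modulo 6.
7 mod 6 = 1
So ω_6^7 = ω_6^1 = e^(-2πi·1/6)

ω_6^7 = ω_6^1 = 0.5000-0.8660i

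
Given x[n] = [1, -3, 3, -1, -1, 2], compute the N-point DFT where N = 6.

X[k] = Σ(n=0 to 5) x[n] · ω_6^(nk)
where ω_6 = e^(-2πi/6)

Computing each X[k]:
X[0] = 1
X[1] = 0.5000+0.8660i
X[2] = -0.5000+7.7942i
X[3] = 5
X[4] = -0.5000-7.7942i
X[5] = 0.5000-0.8660i

X = [1, 0.5000+0.8660i, -0.5000+7.7942i, 5, -0.5000-7.7942i, 0.5000-0.8660i]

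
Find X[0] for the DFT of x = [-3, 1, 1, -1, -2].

X[0] = Σ(n=0 to 4) x[n] · ω_5^0 = Σ x[n]
= (-3) + (1) + (1) + (-1) + (-2)

X[0] = -4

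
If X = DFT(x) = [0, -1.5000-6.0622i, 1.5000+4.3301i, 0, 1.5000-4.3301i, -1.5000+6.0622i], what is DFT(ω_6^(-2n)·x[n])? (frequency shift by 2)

Modulation property: DFT(ω_6^(-2n)·x[n]) = X[(k-2) mod 6], so circularly shift X by 2 positions.

X[k-2] = [1.5000-4.3301i, -1.5000+6.0622i, 0, -1.5000-6.0622i, 1.5000+4.3301i, 0]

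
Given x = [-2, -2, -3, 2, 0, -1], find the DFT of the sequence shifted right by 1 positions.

Time shift by 1: X_shifted[k] = ω_6^(1k) · X[k]
Shifted x = [-1, -2, -2, -3, 2, 0]

DFT(x[n-1]) = [-6, 1.0000+5.1962i, -3.0000-1.7321i, 4, -3.0000+1.7321i, 1.0000-5.1962i]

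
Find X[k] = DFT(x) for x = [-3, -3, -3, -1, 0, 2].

X[k] = Σ(n=0 to 5) x[n] · ω_6^(nk)
where ω_6 = e^(-2πi/6)

Computing each X[k]:
X[0] = -8
X[1] = -1.0000+6.9282i
X[2] = -2.0000+1.7321i
X[3] = -4
X[4] = -2.0000-1.7321i
X[5] = -1.0000-6.9282i

X = [-8, -1.0000+6.9282i, -2.0000+1.7321i, -4, -2.0000-1.7321i, -1.0000-6.9282i]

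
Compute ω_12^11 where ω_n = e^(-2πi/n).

ω_12^11 = e^(-2πi·11/12)
= cos(-2π·11/12) + i·sin(-2π·11/12)
= cos(-22π/12) + i·sin(-22π/12)

ω_12^11 = cos(-22π/12) + i·sin(-22π/12) = 0.8660+0.5000i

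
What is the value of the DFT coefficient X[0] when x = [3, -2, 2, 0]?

X[0] = Σ(n=0 to 3) x[n] · ω_4^0 = Σ x[n]
= (3) + (-2) + (2) + (0)

X[0] = 3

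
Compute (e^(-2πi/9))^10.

Since ω_9^9 = 1, powers reduce modulo 9.
10 mod 9 = 1
So ω_9^10 = ω_9^1 = e^(-2πi·1/9)

ω_9^10 = ω_9^1 = 0.7660-0.6428i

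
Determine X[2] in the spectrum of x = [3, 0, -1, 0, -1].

X[2] = Σ(n=0 to 4) x[n] · ω_5^(2n) where ω_5 = e^(-2πi/5)
= (3)·ω_5^0 + (0)·ω_5^2 + (-1)·ω_5^4 + (0)·ω_5^6 + (-1)·ω_5^8

X[2] = 3.5000-1.5388i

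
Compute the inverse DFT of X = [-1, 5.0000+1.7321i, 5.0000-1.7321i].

x[n] = (1/3) Σ(k=0 to 2) X[k] · e^(2πikn/3)

Computing each x[n]:
x[0] = 3
x[1] = -3
x[2] = -1

x = [3, -3, -1]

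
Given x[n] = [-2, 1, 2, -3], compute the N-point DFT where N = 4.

X[k] = Σ(n=0 to 3) x[n] · ω_4^(nk)
where ω_4 = e^(-2πi/4)

Computing each X[k]:
X[0] = -2
X[1] = -4-4i
X[2] = 2
X[3] = -4+4i

X = [-2, -4-4i, 2, -4+4i]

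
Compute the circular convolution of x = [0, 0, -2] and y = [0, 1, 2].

(x ⊛ y)[n] = Σ(m=0 to 2) x[m] · y[(n-m) mod 3]

Computing each output sample:
(x ⊛ y)[0] = -2
(x ⊛ y)[1] = -4
(x ⊛ y)[2] = 0

x ⊛ y = [-2, -4, 0]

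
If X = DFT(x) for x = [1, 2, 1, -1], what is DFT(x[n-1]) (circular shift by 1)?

Time shift by 1: X_shifted[k] = ω_4^(1k) · X[k]
Shifted x = [-1, 1, 2, 1]

DFT(x[n-1]) = [3, -3, -1, -3]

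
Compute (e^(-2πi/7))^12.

Since ω_7^7 = 1, powers reduce modulo 7.
12 mod 7 = 5
So ω_7^12 = ω_7^5 = e^(-2πi·5/7)

ω_7^12 = ω_7^5 = -0.2225+0.9749i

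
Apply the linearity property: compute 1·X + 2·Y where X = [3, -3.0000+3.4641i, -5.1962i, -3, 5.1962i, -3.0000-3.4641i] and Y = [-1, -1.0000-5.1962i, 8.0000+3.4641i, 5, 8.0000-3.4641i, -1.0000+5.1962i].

By linearity: DFT(1x + 2y) = 1·DFT(x) + 2·DFT(y)
= 1·[3, -3.0000+3.4641i, -5.1962i, -3, 5.1962i, -3.0000-3.4641i] + 2·[-1, -1.0000-5.1962i, 8.0000+3.4641i, 5, 8.0000-3.4641i, -1.0000+5.1962i]

Computing element-wise:
Z[0] = 1·(3) + 2·(-1) = 1
Z[1] = 1·(-3.0000+3.4641i) + 2·(-1.0000-5.1962i) = -5.0000-6.9283i
Z[2] = 1·(-5.1962i) + 2·(8.0000+3.4641i) = 16.0000+1.7320i
Z[3] = 1·(-3) + 2·(5) = 7
Z[4] = 1·(5.1962i) + 2·(8.0000-3.4641i) = 16.0000-1.7320i
Z[5] = 1·(-3.0000-3.4641i) + 2·(-1.0000+5.1962i) = -5.0000+6.9283i

DFT(1x + 2y) = 1·X + 2·Y = [1, -5.0000-6.9283i, 16.0000+1.7320i, 7, 16.0000-1.7320i, -5.0000+6.9283i]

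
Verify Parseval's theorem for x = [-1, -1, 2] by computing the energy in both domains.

Time domain:
Σ|x[n]|² = |-1|² + |-1|² + |2|² = 6.0000

Frequency domain:
(1/3)Σ|X[k]|² = (1/3)(|0|² + |-1.5000+2.5981i|² + |-1.5000-2.5981i|²) = (1/3)·18.0000 = 6.0000

Both sides agree, confirming Parseval's theorem.

Σ|x[n]|² = (1/N)Σ|X[k]|² = 6.0000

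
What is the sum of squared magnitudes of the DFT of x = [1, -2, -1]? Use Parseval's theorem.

Parseval: Σ|x[n]|² = (1/N)Σ|X[k]|², so Σ|X[k]|² = N·Σ|x[n]|² = 3·6.0000

Σ|X[k]|² = N·Σ|x[n]|² = 3·6.0000 = 18.0000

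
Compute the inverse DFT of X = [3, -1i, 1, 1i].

x[n] = (1/4) Σ(k=0 to 3) X[k] · e^(2πikn/4)

Computing each x[n]:
x[0] = 1
x[1] = 1
x[2] = 1
x[3] = 0

x = [1, 1, 1, 0]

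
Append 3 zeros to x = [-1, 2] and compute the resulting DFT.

Original 2-point DFT: [1, -3]
Zero-padded 5-point DFT provides frequency interpolation.

DFT_5([x, 0, ...]) = [1, -0.3820-1.9021i, -2.6180-1.1756i, -2.6180+1.1756i, -0.3820+1.9021i]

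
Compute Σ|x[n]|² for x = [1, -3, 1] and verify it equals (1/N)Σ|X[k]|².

Time domain:
Σ|x[n]|² = |1|² + |-3|² + |1|² = 11.0000

Frequency domain:
(1/3)Σ|X[k]|² = (1/3)(|-1|² + |2.0000+3.4641i|² + |2.0000-3.4641i|²) = (1/3)·33.0000 = 11.0000

Both sides agree, confirming Parseval's theorem.

Σ|x[n]|² = (1/N)Σ|X[k]|² = 11.0000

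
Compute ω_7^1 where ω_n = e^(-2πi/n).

ω_7^1 = e^(-2πi·1/7)
= cos(-2π·1/7) + i·sin(-2π·1/7)
= cos(-2π/7) + i·sin(-2π/7)

ω_7^1 = cos(-2π/7) + i·sin(-2π/7) = 0.6235-0.7818i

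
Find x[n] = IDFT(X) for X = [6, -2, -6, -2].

x[n] = (1/4) Σ(k=0 to 3) X[k] · e^(2πikn/4)

Computing each x[n]:
x[0] = -1
x[1] = 3
x[2] = 1
x[3] = 3

x = [-1, 3, 1, 3]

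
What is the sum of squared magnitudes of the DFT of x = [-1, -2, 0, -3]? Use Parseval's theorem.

Parseval: Σ|x[n]|² = (1/N)Σ|X[k]|², so Σ|X[k]|² = N·Σ|x[n]|² = 4·14.0000

Σ|X[k]|² = N·Σ|x[n]|² = 4·14.0000 = 56.0000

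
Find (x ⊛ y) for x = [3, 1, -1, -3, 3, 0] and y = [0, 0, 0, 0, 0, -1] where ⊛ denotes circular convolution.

(x ⊛ y)[n] = Σ(m=0 to 5) x[m] · y[(n-m) mod 6]

Computing each output sample:
(x ⊛ y)[0] = -1
(x ⊛ y)[1] = 1
(x ⊛ y)[2] = 3
(x ⊛ y)[3] = -3
(x ⊛ y)[4] = 0
(x ⊛ y)[5] = -3

x ⊛ y = [-1, 1, 3, -3, 0, -3]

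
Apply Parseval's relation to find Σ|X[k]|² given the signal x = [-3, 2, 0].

Parseval: Σ|x[n]|² = (1/N)Σ|X[k]|², so Σ|X[k]|² = N·Σ|x[n]|² = 3·13.0000

Σ|X[k]|² = N·Σ|x[n]|² = 3·13.0000 = 39.0000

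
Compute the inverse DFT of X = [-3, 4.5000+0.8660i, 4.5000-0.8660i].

x[n] = (1/3) Σ(k=0 to 2) X[k] · e^(2πikn/3)

Computing each x[n]:
x[0] = 2
x[1] = -3
x[2] = -2

x = [2, -3, -2]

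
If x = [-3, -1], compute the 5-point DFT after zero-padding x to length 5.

Original 2-point DFT: [-4, -2]
Zero-padded 5-point DFT provides frequency interpolation.

DFT_5([x, 0, ...]) = [-4, -3.3090+0.9511i, -2.1910+0.5878i, -2.1910-0.5878i, -3.3090-0.9511i]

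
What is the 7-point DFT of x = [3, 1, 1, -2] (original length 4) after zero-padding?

Original 4-point DFT: [3, 2-3i, 5, 2+3i]
Zero-padded 7-point DFT provides frequency interpolation.

DFT_7([x, 0, ...]) = [3, 5.2029-0.8890i, 0.6295-2.1047i, 3.1676+2.2978i, 3.1676-2.2978i, 0.6295+2.1047i, 5.2029+0.8890i]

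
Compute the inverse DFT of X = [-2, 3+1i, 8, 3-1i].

x[n] = (1/4) Σ(k=0 to 3) X[k] · e^(2πikn/4)

Computing each x[n]:
x[0] = 3
x[1] = -3
x[2] = 0
x[3] = -2

x = [3, -3, 0, -2]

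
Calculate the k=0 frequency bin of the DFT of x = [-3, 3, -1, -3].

X[0] = Σ(n=0 to 3) x[n] · ω_4^0 = Σ x[n]
= (-3) + (3) + (-1) + (-3)

X[0] = -4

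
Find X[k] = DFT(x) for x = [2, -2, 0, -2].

X[k] = Σ(n=0 to 3) x[n] · ω_4^(nk)
where ω_4 = e^(-2πi/4)

Computing each X[k]:
X[0] = -2
X[1] = 2
X[2] = 6
X[3] = 2

X = [-2, 2, 6, 2]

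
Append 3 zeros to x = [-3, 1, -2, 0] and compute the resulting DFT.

Original 4-point DFT: [-4, -1-1i, -6, -1+1i]
Zero-padded 7-point DFT provides frequency interpolation.

DFT_7([x, 0, ...]) = [-4, -1.9315+1.1680i, -1.4206-1.8427i, -5.1479-1.9975i, -5.1479+1.9975i, -1.4206+1.8427i, -1.9315-1.1680i]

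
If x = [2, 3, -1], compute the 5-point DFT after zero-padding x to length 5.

Original 3-point DFT: [4, 1.0000-3.4641i, 1.0000+3.4641i]
Zero-padded 5-point DFT provides frequency interpolation.

DFT_5([x, 0, ...]) = [4, 3.7361-2.2654i, -0.7361-2.7144i, -0.7361+2.7144i, 3.7361+2.2654i]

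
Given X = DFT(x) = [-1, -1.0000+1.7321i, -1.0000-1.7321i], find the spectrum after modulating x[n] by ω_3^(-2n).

Modulation property: DFT(ω_3^(-2n)·x[n]) = X[(k-2) mod 3], so circularly shift X by 2 positions.

X[k-2] = [-1.0000+1.7321i, -1.0000-1.7321i, -1]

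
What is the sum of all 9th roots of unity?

Sum of all nth roots of unity equals 0 for n > 1 (geometric series with r ≠ 1).

0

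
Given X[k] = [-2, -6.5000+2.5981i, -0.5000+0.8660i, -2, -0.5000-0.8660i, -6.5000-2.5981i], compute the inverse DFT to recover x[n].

x[n] = (1/6) Σ(k=0 to 5) X[k] · e^(2πikn/6)

Computing each x[n]:
x[0] = -3
x[1] = -2
x[2] = 0
x[3] = 2
x[4] = 1
x[5] = 0

x = [-3, -2, 0, 2, 1, 0]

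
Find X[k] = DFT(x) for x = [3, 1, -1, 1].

X[k] = Σ(n=0 to 3) x[n] · ω_4^(nk)
where ω_4 = e^(-2πi/4)

Computing each X[k]:
X[0] = 4
X[1] = 4
X[2] = 0
X[3] = 4

X = [4, 4, 0, 4]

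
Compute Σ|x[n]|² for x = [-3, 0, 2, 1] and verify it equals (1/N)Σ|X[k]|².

Time domain:
Σ|x[n]|² = |-3|² + |0|² + |2|² + |1|² = 14.0000

Frequency domain:
(1/4)Σ|X[k]|² = (1/4)(|0|² + |-5+1i|² + |-2|² + |-5-1i|²) = (1/4)·56.0000 = 14.0000

Both sides agree, confirming Parseval's theorem.

Σ|x[n]|² = (1/N)Σ|X[k]|² = 14.0000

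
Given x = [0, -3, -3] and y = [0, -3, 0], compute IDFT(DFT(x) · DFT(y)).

(x ⊛ y)[n] = Σ(m=0 to 2) x[m] · y[(n-m) mod 3]

Computing each output sample:
(x ⊛ y)[0] = 9
(x ⊛ y)[1] = 0
(x ⊛ y)[2] = 9

x ⊛ y = [9, 0, 9]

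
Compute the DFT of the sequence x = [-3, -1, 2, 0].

X[k] = Σ(n=0 to 3) x[n] · ω_4^(nk)
where ω_4 = e^(-2πi/4)

Computing each X[k]:
X[0] = -2
X[1] = -5+1i
X[2] = 0
X[3] = -5-1i

X = [-2, -5+1i, 0, -5-1i]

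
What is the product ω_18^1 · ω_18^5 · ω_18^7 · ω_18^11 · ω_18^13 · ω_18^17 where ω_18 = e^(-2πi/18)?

The primitive 18th roots of unity are ω_18^k for k coprime to 18: k ∈ {1, 5, 7, 11, 13, 17}
Their product equals the constant term of the cyclotomic polynomial Φ_18(x) up to sign.
For n ≥ 3, the product of all primitive nth roots of unity is 1. (For n=1 it is 1; for n=2 it is -1.)

1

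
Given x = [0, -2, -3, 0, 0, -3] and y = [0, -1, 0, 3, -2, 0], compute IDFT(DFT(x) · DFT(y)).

(x ⊛ y)[n] = Σ(m=0 to 5) x[m] · y[(n-m) mod 6]

Computing each output sample:
(x ⊛ y)[0] = 9
(x ⊛ y)[1] = 0
(x ⊛ y)[2] = -7
(x ⊛ y)[3] = 9
(x ⊛ y)[4] = -6
(x ⊛ y)[5] = -5

x ⊛ y = [9, 0, -7, 9, -6, -5]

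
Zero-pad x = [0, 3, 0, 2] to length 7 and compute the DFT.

Original 4-point DFT: [5, -1i, -5, 1i]
Zero-padded 7-point DFT provides frequency interpolation.

DFT_7([x, 0, ...]) = [5, 0.0685-3.2133i, 0.5794-1.3611i, -3.1479-3.2515i, -3.1479+3.2515i, 0.5794+1.3611i, 0.0685+3.2133i]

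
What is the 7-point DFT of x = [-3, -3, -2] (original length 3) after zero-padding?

Original 3-point DFT: [-8, -0.5000+0.8660i, -0.5000-0.8660i]
Zero-padded 7-point DFT provides frequency interpolation.

DFT_7([x, 0, ...]) = [-8, -4.4254+4.2954i, -0.5305+2.0570i, -1.5441-0.2620i, -1.5441+0.2620i, -0.5305-2.0570i, -4.4254-4.2954i]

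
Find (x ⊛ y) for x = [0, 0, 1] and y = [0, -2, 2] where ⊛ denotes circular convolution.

(x ⊛ y)[n] = Σ(m=0 to 2) x[m] · y[(n-m) mod 3]

Computing each output sample:
(x ⊛ y)[0] = -2
(x ⊛ y)[1] = 2
(x ⊛ y)[2] = 0

x ⊛ y = [-2, 2, 0]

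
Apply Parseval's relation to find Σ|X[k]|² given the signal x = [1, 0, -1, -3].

Parseval: Σ|x[n]|² = (1/N)Σ|X[k]|², so Σ|X[k]|² = N·Σ|x[n]|² = 4·11.0000

Σ|X[k]|² = N·Σ|x[n]|² = 4·11.0000 = 44.0000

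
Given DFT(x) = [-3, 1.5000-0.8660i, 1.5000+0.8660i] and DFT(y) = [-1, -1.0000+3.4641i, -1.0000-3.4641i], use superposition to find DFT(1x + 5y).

By linearity: DFT(1x + 5y) = 1·DFT(x) + 5·DFT(y)
= 1·[-3, 1.5000-0.8660i, 1.5000+0.8660i] + 5·[-1, -1.0000+3.4641i, -1.0000-3.4641i]

Computing element-wise:
Z[0] = 1·(-3) + 5·(-1) = -8
Z[1] = 1·(1.5000-0.8660i) + 5·(-1.0000+3.4641i) = -3.5000+16.4545i
Z[2] = 1·(1.5000+0.8660i) + 5·(-1.0000-3.4641i) = -3.5000-16.4545i

DFT(1x + 5y) = 1·X + 5·Y = [-8, -3.5000+16.4545i, -3.5000-16.4545i]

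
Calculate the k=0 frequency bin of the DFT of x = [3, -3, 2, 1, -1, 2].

X[0] = Σ(n=0 to 5) x[n] · ω_6^0 = Σ x[n]
= (3) + (-3) + (2) + (1) + (-1) + (2)

X[0] = 4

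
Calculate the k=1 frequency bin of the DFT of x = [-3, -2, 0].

X[1] = Σ(n=0 to 2) x[n] · ω_3^(1n) where ω_3 = e^(-2πi/3)
= (-3)·ω_3^0 + (-2)·ω_3^1 + (0)·ω_3^2

X[1] = -2.0000+1.7321i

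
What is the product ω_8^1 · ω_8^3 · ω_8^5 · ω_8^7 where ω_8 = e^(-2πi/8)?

The primitive 8th roots of unity are ω_8^k for k coprime to 8: k ∈ {1, 3, 5, 7}
Their product equals the constant term of the cyclotomic polynomial Φ_8(x) up to sign.
For n ≥ 3, the product of all primitive nth roots of unity is 1. (For n=1 it is 1; for n=2 it is -1.)

1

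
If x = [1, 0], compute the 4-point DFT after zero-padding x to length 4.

Original 2-point DFT: [1, 1]
Zero-padded 4-point DFT provides frequency interpolation.

DFT_4([x, 0, ...]) = [1, 1, 1, 1]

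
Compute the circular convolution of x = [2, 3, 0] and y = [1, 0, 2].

(x ⊛ y)[n] = Σ(m=0 to 2) x[m] · y[(n-m) mod 3]

Computing each output sample:
(x ⊛ y)[0] = 8
(x ⊛ y)[1] = 3
(x ⊛ y)[2] = 4

x ⊛ y = [8, 3, 4]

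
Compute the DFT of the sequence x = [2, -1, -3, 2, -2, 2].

X[k] = Σ(n=0 to 5) x[n] · ω_6^(nk)
where ω_6 = e^(-2πi/6)

Computing each X[k]:
X[0] = 0
X[1] = 3.0000+3.4641i
X[2] = 6.0000+1.7321i
X[3] = -6
X[4] = 6.0000-1.7321i
X[5] = 3.0000-3.4641i

X = [0, 3.0000+3.4641i, 6.0000+1.7321i, -6, 6.0000-1.7321i, 3.0000-3.4641i]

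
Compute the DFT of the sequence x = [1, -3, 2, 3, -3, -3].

X[k] = Σ(n=0 to 5) x[n] · ω_6^(nk)
where ω_6 = e^(-2πi/6)

Computing each X[k]:
X[0] = -3
X[1] = -4.5000-4.3301i
X[2] = 7.5000+4.3301i
X[3] = 3
X[4] = 7.5000-4.3301i
X[5] = -4.5000+4.3301i

X = [-3, -4.5000-4.3301i, 7.5000+4.3301i, 3, 7.5000-4.3301i, -4.5000+4.3301i]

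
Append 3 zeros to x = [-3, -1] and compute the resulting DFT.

Original 2-point DFT: [-4, -2]
Zero-padded 5-point DFT provides frequency interpolation.

DFT_5([x, 0, ...]) = [-4, -3.3090+0.9511i, -2.1910+0.5878i, -2.1910-0.5878i, -3.3090-0.9511i]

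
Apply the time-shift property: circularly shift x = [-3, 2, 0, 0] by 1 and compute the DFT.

Time shift by 1: X_shifted[k] = ω_4^(1k) · X[k]
Shifted x = [0, -3, 2, 0]

DFT(x[n-1]) = [-1, -2+3i, 5, -2-3i]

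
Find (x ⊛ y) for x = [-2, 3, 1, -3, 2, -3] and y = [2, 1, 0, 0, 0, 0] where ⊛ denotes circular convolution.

(x ⊛ y)[n] = Σ(m=0 to 5) x[m] · y[(n-m) mod 6]

Computing each output sample:
(x ⊛ y)[0] = -7
(x ⊛ y)[1] = 4
(x ⊛ y)[2] = 5
(x ⊛ y)[3] = -5
(x ⊛ y)[4] = 1
(x ⊛ y)[5] = -4

x ⊛ y = [-7, 4, 5, -5, 1, -4]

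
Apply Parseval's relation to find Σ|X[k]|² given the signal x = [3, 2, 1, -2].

Parseval: Σ|x[n]|² = (1/N)Σ|X[k]|², so Σ|X[k]|² = N·Σ|x[n]|² = 4·18.0000

Σ|X[k]|² = N·Σ|x[n]|² = 4·18.0000 = 72.0000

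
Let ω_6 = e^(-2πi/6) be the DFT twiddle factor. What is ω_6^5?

ω_6^5 = e^(-2πi·5/6)
= cos(-2π·5/6) + i·sin(-2π·5/6)
= cos(-10π/6) + i·sin(-10π/6)

ω_6^5 = cos(-10π/6) + i·sin(-10π/6) = 0.5000+0.8660i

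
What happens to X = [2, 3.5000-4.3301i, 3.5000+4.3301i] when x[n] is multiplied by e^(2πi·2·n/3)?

Modulation property: DFT(ω_3^(-2n)·x[n]) = X[(k-2) mod 3], so circularly shift X by 2 positions.

X[k-2] = [3.5000-4.3301i, 3.5000+4.3301i, 2]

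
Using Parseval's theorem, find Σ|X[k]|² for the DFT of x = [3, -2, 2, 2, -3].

Parseval: Σ|x[n]|² = (1/N)Σ|X[k]|², so Σ|X[k]|² = N·Σ|x[n]|² = 5·30.0000

Σ|X[k]|² = N·Σ|x[n]|² = 5·30.0000 = 150.0000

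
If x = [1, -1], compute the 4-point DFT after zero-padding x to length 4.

Original 2-point DFT: [0, 2]
Zero-padded 4-point DFT provides frequency interpolation.

DFT_4([x, 0, ...]) = [0, 1+1i, 2, 1-1i]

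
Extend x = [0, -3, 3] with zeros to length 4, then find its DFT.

Original 3-point DFT: [0, 5.1962i, -5.1962i]
Zero-padded 4-point DFT provides frequency interpolation.

DFT_4([x, 0, ...]) = [0, -3+3i, 6, -3-3i]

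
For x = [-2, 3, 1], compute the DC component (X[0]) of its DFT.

X[0] = Σ(n=0 to 2) x[n] · ω_3^0 = Σ x[n]
= (-2) + (3) + (1)

X[0] = 2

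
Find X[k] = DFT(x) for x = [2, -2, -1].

X[k] = Σ(n=0 to 2) x[n] · ω_3^(nk)
where ω_3 = e^(-2πi/3)

Computing each X[k]:
X[0] = -1
X[1] = 3.5000+0.8660i
X[2] = 3.5000-0.8660i

X = [-1, 3.5000+0.8660i, 3.5000-0.8660i]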